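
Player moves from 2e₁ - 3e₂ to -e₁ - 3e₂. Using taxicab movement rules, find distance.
3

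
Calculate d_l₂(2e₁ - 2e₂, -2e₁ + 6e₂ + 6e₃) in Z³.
10.7703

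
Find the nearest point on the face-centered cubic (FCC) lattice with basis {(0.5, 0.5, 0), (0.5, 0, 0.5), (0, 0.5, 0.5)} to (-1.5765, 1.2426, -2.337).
(-1.5, 1, -2.5)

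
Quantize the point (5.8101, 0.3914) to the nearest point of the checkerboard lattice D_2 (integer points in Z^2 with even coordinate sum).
(6, 0)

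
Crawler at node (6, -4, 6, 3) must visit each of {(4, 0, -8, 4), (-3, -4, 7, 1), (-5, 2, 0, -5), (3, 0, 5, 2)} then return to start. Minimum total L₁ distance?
86
(one optimal route: (6, -4, 6, 3) → (-3, -4, 7, 1) → (-5, 2, 0, -5) → (4, 0, -8, 4) → (3, 0, 5, 2) → (6, -4, 6, 3))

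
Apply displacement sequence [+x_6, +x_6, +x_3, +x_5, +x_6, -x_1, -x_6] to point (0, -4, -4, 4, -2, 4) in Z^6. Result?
(-1, -4, -3, 4, -1, 6)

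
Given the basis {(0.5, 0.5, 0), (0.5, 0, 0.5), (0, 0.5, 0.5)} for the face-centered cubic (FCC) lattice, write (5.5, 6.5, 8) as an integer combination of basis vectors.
4b₁ + 7b₂ + 9b₃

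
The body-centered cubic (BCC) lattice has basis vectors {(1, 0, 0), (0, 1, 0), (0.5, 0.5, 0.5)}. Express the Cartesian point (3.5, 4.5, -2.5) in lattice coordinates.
6b₁ + 7b₂ - 5b₃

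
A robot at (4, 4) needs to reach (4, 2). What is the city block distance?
2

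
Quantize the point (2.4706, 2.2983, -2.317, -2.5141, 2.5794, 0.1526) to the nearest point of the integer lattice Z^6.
(2, 2, -2, -3, 3, 0)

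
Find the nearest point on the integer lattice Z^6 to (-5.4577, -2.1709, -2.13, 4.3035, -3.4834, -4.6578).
(-5, -2, -2, 4, -3, -5)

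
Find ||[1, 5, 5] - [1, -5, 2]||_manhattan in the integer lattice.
13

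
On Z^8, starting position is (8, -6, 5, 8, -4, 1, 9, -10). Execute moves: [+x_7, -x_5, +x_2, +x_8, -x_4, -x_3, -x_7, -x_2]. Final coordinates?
(8, -6, 4, 7, -5, 1, 9, -9)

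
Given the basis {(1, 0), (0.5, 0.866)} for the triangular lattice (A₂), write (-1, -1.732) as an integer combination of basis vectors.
-2b₂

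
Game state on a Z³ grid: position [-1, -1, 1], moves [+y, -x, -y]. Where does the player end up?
(-2, -1, 1)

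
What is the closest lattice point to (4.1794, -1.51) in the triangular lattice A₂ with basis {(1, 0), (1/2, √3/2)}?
(4, -1.732)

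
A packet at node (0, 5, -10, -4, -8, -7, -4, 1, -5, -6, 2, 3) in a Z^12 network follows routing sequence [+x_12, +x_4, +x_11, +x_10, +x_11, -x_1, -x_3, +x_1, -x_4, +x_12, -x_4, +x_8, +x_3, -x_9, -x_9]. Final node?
(0, 5, -10, -5, -8, -7, -4, 2, -7, -5, 4, 5)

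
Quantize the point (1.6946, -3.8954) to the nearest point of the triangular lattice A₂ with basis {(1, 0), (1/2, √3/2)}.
(1.5, -4.33)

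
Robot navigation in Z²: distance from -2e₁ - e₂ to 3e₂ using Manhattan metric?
6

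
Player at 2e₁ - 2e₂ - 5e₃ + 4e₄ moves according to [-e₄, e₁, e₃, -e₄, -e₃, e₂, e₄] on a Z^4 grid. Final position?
(3, -1, -5, 3)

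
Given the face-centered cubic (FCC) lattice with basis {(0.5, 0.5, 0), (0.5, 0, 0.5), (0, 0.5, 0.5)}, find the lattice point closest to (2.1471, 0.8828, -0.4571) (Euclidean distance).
(2.5, 1, -0.5)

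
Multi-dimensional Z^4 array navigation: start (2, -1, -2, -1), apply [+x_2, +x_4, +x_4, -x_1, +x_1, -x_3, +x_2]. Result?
(2, 1, -3, 1)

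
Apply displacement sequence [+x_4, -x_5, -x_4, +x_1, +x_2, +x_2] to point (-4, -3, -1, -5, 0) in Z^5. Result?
(-3, -1, -1, -5, -1)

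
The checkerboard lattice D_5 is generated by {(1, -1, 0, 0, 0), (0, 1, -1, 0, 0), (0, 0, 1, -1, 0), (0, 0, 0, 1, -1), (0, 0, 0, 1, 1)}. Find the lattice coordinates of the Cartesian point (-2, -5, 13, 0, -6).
-2b₁ - 7b₂ + 6b₃ + 6b₄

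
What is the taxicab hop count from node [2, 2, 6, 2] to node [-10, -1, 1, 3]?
21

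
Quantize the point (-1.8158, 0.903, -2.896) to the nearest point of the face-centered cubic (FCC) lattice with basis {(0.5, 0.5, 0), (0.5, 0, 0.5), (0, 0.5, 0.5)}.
(-2, 1, -3)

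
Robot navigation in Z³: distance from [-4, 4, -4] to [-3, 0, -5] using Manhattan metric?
6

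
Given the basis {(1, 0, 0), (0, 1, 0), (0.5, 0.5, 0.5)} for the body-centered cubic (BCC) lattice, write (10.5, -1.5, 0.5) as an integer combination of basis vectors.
10b₁ - 2b₂ + b₃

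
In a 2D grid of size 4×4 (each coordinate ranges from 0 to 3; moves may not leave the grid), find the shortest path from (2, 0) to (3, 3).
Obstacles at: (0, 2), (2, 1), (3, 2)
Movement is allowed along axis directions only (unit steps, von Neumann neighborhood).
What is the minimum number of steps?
6
(one shortest path: (2, 0) → (1, 0) → (1, 1) → (1, 2) → (2, 2) → (2, 3) → (3, 3))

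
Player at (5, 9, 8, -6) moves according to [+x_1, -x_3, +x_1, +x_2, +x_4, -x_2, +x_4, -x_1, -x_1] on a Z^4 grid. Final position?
(5, 9, 7, -4)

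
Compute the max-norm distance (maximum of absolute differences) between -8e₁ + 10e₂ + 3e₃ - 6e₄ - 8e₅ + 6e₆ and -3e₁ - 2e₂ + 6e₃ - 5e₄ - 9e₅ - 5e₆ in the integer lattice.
12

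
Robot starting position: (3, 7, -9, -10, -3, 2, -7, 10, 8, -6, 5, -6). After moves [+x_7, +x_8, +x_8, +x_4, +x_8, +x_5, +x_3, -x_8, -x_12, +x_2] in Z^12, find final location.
(3, 8, -8, -9, -2, 2, -6, 12, 8, -6, 5, -7)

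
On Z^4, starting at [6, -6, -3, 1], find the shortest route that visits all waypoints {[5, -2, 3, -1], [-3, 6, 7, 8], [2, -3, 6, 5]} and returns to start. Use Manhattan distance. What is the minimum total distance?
80
(one optimal route: (6, -6, -3, 1) → (5, -2, 3, -1) → (-3, 6, 7, 8) → (2, -3, 6, 5) → (6, -6, -3, 1))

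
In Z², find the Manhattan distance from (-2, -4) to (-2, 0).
4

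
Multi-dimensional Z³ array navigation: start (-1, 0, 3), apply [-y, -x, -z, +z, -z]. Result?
(-2, -1, 2)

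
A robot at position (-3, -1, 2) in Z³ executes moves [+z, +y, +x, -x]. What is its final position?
(-3, 0, 3)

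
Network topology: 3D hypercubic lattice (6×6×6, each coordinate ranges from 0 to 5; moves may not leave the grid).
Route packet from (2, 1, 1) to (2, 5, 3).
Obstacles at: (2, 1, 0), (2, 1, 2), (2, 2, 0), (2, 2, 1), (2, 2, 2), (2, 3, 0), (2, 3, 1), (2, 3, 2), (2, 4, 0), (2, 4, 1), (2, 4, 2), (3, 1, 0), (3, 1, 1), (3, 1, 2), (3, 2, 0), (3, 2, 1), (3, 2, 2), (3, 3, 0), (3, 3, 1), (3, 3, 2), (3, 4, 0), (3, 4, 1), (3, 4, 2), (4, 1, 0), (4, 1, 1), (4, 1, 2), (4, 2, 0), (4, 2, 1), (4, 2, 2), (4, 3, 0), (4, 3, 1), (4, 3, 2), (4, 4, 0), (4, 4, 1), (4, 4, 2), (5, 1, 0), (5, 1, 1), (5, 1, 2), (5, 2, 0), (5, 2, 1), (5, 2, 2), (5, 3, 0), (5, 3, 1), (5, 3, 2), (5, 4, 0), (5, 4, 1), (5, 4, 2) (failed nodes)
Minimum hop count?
8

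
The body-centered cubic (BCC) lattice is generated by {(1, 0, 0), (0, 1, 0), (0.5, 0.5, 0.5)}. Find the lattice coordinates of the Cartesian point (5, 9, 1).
4b₁ + 8b₂ + 2b₃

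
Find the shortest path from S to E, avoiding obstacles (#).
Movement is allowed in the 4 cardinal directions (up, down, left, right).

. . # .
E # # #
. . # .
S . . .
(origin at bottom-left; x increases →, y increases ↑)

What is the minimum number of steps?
2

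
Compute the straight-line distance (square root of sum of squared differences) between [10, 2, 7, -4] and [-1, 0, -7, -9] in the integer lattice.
18.6011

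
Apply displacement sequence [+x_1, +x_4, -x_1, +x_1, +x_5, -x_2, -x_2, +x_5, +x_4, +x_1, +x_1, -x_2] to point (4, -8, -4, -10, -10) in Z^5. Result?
(7, -11, -4, -8, -8)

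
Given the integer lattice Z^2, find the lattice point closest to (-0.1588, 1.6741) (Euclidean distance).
(0, 2)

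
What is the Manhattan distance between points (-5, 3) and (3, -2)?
13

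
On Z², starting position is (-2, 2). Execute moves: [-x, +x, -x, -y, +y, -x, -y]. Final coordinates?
(-4, 1)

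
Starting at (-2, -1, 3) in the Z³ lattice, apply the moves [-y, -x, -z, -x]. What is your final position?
(-4, -2, 2)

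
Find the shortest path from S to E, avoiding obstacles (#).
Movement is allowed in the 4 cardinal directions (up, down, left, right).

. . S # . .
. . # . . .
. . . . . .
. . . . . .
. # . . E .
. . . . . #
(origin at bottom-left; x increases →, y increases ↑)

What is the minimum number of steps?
8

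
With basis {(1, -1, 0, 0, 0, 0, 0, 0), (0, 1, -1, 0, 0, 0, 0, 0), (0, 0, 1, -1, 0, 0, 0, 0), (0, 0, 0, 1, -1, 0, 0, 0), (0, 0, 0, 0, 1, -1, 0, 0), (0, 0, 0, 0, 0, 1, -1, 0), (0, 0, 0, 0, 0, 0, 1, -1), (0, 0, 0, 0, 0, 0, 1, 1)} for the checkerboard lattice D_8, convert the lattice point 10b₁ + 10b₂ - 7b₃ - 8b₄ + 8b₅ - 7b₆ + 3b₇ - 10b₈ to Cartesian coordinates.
(10, 0, -17, -1, 16, -15, 0, -13)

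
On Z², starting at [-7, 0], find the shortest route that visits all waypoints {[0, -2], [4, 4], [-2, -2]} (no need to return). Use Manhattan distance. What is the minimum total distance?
19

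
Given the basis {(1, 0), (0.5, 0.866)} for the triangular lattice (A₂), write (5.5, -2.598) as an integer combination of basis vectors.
7b₁ - 3b₂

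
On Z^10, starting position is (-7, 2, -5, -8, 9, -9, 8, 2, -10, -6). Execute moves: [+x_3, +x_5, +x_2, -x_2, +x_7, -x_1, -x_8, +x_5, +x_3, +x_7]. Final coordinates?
(-8, 2, -3, -8, 11, -9, 10, 1, -10, -6)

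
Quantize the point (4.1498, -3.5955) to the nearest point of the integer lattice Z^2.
(4, -4)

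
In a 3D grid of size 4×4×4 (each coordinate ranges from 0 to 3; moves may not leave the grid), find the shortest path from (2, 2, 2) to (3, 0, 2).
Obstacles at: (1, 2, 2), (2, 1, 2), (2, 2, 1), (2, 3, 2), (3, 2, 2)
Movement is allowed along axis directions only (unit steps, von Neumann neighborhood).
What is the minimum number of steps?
5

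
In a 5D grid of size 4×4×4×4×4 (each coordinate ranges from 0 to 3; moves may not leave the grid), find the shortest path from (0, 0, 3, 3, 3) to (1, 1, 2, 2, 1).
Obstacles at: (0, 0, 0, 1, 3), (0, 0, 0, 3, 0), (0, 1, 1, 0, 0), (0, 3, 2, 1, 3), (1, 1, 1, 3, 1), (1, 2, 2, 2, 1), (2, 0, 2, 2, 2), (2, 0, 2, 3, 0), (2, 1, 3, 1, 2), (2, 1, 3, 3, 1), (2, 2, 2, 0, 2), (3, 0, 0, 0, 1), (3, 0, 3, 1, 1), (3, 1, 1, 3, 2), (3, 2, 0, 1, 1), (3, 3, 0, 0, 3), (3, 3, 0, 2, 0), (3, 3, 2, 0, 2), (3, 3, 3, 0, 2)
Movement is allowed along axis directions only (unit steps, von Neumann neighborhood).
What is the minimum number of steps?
6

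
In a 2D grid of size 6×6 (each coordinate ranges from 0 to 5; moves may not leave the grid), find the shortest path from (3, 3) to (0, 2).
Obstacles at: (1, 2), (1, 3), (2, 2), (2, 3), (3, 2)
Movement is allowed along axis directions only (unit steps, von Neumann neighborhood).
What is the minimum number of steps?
6
(one shortest path: (3, 3) → (3, 4) → (2, 4) → (1, 4) → (0, 4) → (0, 3) → (0, 2))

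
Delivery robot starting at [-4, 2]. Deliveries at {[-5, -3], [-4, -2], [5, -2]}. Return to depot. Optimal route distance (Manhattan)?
30
(one optimal route: (-4, 2) → (-5, -3) → (-4, -2) → (5, -2) → (-4, 2))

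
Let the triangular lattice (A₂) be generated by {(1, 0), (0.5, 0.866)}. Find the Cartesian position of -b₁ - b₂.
(-1.5, -0.866)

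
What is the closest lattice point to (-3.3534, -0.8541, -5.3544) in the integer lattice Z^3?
(-3, -1, -5)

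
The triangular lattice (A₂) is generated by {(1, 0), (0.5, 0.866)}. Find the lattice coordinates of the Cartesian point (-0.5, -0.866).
-b₂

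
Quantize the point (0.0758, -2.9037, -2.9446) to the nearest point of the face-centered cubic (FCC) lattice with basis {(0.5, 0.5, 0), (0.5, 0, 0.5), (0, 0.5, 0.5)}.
(0, -3, -3)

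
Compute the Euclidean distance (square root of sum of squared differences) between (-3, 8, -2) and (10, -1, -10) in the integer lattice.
17.72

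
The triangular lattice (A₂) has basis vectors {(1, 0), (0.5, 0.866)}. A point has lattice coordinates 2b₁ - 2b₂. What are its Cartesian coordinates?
(1, -1.732)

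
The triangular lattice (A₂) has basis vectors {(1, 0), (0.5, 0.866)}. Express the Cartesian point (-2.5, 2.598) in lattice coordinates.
-4b₁ + 3b₂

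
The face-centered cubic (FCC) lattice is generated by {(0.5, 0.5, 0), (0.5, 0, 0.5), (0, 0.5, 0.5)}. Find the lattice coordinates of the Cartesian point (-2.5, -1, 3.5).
-7b₁ + 2b₂ + 5b₃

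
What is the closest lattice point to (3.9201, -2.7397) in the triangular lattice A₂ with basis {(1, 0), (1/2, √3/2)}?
(3.5, -2.598)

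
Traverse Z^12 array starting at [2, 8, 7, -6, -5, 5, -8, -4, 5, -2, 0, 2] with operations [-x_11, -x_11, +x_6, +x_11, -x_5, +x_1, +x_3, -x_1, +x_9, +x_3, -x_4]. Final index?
(2, 8, 9, -7, -6, 6, -8, -4, 6, -2, -1, 2)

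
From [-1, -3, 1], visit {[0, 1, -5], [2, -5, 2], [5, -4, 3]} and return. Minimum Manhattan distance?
40
(one optimal route: (-1, -3, 1) → (0, 1, -5) → (2, -5, 2) → (5, -4, 3) → (-1, -3, 1))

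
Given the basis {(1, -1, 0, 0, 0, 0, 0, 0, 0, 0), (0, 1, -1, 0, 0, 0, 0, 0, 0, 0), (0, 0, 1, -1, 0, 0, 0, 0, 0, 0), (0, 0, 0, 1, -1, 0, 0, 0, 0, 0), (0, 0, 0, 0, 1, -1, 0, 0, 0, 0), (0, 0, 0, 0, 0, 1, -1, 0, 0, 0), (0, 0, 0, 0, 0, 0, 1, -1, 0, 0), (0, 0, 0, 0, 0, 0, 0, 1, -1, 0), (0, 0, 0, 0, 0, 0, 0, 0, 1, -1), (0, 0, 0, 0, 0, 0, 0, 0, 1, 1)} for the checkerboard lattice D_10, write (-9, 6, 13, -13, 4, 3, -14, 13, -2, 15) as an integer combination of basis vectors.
-9b₁ - 3b₂ + 10b₃ - 3b₄ + b₅ + 4b₆ - 10b₇ + 3b₈ - 7b₉ + 8b₁₀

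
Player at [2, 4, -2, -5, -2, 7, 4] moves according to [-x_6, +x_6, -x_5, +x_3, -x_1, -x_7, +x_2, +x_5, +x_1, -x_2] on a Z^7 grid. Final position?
(2, 4, -1, -5, -2, 7, 3)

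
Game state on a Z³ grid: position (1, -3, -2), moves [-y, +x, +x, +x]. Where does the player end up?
(4, -4, -2)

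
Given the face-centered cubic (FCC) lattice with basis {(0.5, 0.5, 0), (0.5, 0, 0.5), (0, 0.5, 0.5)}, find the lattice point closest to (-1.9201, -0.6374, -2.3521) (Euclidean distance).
(-2, -0.5, -2.5)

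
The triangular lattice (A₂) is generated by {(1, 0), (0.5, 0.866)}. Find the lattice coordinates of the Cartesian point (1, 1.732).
2b₂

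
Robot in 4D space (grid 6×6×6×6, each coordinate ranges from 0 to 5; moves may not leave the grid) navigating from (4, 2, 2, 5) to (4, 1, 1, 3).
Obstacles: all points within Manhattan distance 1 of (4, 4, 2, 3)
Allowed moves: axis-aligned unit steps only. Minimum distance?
4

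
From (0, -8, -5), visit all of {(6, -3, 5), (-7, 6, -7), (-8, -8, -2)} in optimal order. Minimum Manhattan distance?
65
(one optimal route: (0, -8, -5) → (-8, -8, -2) → (-7, 6, -7) → (6, -3, 5))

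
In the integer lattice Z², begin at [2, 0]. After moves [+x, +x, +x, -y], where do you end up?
(5, -1)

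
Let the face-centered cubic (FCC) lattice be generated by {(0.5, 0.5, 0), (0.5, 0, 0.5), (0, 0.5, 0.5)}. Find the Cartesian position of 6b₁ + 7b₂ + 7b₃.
(6.5, 6.5, 7)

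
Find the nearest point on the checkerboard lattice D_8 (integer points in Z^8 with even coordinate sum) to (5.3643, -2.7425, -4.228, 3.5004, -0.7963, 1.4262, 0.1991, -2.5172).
(5, -3, -4, 3, -1, 1, 0, -3)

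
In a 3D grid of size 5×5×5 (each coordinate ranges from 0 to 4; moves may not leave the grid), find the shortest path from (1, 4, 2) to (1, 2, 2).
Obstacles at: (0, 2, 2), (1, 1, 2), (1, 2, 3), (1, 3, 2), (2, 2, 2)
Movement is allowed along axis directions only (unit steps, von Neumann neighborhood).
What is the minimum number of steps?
4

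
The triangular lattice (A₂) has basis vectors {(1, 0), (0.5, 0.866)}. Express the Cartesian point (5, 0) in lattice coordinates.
5b₁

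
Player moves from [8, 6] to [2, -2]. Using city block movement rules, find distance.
14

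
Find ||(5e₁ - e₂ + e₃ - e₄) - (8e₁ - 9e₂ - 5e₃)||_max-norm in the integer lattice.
8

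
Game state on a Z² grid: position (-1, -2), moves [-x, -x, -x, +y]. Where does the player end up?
(-4, -1)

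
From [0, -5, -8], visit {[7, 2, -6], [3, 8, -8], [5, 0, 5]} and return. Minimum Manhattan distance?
66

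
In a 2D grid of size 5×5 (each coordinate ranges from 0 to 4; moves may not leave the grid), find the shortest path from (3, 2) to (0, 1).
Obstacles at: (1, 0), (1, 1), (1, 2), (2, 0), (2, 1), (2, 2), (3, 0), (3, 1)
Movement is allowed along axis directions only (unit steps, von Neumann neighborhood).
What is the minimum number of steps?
6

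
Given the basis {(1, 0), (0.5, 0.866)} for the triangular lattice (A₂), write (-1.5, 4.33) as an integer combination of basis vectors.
-4b₁ + 5b₂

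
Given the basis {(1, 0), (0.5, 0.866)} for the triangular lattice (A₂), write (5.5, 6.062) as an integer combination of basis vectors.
2b₁ + 7b₂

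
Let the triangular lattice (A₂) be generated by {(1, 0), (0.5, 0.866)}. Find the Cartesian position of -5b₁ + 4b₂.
(-3, 3.464)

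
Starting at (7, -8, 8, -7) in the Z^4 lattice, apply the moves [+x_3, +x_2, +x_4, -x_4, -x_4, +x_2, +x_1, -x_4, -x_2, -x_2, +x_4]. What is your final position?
(8, -8, 9, -8)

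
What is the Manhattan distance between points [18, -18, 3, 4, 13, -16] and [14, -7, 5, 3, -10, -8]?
49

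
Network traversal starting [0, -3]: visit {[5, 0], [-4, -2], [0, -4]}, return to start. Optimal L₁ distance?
26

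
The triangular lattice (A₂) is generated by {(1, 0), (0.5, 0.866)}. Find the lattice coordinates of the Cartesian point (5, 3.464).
3b₁ + 4b₂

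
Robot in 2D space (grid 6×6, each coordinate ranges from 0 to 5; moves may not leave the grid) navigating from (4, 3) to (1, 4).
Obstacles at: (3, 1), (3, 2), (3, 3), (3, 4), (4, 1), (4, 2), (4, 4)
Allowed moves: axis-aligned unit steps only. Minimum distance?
8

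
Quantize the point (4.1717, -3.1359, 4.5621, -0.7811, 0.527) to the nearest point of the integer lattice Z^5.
(4, -3, 5, -1, 1)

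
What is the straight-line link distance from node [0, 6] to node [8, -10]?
17.8885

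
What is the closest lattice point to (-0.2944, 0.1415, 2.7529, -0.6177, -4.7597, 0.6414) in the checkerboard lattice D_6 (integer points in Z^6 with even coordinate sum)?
(0, 0, 3, -1, -5, 1)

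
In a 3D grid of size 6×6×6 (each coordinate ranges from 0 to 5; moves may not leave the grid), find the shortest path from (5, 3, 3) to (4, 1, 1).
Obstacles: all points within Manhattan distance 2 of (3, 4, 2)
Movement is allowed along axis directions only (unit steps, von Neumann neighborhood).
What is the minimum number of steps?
5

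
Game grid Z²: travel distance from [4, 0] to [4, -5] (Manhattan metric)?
5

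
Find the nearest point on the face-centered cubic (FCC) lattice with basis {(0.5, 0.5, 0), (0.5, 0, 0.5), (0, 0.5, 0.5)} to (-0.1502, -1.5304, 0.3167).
(0, -1.5, 0.5)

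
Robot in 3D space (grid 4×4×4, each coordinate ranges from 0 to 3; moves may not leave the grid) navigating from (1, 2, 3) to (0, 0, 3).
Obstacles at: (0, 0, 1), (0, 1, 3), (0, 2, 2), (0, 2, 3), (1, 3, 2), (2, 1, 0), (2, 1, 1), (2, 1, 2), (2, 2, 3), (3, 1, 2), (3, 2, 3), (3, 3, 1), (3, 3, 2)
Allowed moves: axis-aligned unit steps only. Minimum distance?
3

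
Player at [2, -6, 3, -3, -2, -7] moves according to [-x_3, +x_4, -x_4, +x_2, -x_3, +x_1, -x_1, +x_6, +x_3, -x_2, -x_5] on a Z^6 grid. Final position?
(2, -6, 2, -3, -3, -6)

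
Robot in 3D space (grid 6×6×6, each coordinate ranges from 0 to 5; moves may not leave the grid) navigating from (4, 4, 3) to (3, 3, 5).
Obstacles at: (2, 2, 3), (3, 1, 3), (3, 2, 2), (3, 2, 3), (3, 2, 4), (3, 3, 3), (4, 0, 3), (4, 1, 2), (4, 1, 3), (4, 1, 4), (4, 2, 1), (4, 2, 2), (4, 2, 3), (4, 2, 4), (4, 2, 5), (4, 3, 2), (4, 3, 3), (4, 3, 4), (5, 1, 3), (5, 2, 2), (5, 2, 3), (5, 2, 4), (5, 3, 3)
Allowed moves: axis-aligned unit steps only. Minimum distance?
4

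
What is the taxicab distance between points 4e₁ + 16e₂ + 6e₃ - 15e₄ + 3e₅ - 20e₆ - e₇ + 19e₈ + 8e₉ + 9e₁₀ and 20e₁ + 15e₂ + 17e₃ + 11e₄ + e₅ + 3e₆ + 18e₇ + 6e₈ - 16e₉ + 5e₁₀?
139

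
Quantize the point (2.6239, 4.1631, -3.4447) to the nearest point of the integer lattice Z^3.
(3, 4, -3)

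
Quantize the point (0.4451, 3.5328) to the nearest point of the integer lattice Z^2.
(0, 4)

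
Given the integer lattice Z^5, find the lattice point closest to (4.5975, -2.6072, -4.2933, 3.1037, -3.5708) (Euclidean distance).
(5, -3, -4, 3, -4)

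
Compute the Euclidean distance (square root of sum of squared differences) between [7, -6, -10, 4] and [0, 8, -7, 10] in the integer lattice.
17.0294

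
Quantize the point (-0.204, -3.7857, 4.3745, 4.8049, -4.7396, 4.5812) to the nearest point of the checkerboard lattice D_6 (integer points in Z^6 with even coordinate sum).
(0, -4, 4, 5, -5, 4)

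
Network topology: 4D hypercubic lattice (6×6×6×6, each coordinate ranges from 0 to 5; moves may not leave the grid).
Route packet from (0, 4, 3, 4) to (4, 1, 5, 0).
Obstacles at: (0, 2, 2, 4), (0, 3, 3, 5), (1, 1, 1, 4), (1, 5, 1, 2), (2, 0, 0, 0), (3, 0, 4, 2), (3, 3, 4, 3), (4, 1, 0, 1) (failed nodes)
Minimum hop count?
13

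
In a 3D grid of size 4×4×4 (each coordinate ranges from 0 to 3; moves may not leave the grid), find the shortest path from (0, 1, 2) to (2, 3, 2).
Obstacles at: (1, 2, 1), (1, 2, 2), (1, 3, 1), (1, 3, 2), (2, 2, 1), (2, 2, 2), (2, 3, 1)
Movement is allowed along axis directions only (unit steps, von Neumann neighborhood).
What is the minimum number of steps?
6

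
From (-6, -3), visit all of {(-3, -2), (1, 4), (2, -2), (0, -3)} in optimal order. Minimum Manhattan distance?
18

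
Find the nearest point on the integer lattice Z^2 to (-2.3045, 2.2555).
(-2, 2)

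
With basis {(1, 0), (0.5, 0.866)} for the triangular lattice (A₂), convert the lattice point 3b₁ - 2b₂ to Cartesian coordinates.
(2, -1.732)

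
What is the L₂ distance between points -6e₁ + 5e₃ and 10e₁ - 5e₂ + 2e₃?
17.0294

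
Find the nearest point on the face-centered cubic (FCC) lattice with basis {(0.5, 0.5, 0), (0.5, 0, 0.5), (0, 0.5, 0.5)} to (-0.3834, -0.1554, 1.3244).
(-0.5, 0, 1.5)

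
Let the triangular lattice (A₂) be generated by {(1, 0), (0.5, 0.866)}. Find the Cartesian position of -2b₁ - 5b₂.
(-4.5, -4.33)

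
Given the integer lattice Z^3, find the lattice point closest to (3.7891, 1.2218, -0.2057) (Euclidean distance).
(4, 1, 0)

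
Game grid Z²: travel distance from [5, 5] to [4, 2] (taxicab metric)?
4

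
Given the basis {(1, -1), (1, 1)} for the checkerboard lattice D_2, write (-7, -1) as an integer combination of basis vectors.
-3b₁ - 4b₂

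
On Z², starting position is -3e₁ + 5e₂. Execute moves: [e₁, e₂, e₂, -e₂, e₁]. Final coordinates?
(-1, 6)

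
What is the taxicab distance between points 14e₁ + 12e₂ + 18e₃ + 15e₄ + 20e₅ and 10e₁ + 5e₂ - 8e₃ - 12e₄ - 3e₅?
87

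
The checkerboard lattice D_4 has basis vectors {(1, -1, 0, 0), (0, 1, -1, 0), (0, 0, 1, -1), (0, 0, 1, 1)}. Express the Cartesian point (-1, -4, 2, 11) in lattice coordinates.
-b₁ - 5b₂ - 7b₃ + 4b₄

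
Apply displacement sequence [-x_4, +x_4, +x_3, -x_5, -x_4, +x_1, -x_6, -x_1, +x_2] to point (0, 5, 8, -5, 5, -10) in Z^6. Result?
(0, 6, 9, -6, 4, -11)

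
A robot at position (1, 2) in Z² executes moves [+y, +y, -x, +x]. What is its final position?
(1, 4)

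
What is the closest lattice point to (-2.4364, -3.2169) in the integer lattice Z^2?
(-2, -3)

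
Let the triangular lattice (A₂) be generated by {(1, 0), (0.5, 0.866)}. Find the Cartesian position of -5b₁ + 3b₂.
(-3.5, 2.598)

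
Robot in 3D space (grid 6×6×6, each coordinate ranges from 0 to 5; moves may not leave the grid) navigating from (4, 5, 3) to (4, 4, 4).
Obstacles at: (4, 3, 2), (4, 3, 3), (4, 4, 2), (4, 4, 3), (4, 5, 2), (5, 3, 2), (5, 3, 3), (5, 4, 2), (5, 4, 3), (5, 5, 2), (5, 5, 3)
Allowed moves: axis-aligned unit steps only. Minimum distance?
2
(one shortest path: (4, 5, 3) → (4, 5, 4) → (4, 4, 4))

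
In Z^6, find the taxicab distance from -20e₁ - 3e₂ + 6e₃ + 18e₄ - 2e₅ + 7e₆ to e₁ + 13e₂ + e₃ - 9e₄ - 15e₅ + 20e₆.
95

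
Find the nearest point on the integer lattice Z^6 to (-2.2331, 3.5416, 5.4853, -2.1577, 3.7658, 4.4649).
(-2, 4, 5, -2, 4, 4)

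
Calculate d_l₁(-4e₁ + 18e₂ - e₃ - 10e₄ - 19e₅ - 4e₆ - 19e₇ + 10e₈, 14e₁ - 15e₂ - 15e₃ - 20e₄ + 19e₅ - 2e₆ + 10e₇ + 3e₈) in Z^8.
151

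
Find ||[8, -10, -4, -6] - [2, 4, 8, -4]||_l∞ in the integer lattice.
14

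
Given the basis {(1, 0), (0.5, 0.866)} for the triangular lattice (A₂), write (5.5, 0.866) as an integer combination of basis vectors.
5b₁ + b₂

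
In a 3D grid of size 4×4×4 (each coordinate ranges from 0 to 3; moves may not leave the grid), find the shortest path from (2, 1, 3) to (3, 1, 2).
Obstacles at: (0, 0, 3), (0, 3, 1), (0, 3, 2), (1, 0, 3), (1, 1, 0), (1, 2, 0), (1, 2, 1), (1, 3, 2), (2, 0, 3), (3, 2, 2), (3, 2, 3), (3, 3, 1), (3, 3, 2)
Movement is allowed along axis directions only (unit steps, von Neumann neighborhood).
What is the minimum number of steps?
2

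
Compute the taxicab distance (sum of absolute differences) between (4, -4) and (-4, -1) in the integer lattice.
11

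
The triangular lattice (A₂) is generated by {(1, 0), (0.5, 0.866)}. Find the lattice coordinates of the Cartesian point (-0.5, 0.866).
-b₁ + b₂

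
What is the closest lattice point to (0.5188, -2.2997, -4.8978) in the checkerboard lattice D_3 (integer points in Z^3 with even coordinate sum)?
(1, -2, -5)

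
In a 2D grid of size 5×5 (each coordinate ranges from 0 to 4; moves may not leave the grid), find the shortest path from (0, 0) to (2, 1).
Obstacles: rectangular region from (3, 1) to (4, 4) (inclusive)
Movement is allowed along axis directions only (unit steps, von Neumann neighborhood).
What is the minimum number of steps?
3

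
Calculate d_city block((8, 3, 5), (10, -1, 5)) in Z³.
6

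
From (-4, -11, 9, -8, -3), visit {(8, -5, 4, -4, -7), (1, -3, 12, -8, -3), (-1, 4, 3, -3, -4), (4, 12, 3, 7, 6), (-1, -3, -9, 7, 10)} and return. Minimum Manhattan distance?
190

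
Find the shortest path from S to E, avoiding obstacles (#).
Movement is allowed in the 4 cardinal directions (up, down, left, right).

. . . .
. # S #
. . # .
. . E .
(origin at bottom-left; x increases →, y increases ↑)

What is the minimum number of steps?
8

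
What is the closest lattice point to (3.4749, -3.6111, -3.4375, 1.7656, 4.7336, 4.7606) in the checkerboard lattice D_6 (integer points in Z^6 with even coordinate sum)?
(3, -4, -3, 2, 5, 5)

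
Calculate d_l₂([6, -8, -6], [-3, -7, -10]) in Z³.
9.89949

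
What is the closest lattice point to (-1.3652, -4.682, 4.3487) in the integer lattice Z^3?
(-1, -5, 4)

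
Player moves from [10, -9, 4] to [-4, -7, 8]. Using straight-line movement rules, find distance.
14.6969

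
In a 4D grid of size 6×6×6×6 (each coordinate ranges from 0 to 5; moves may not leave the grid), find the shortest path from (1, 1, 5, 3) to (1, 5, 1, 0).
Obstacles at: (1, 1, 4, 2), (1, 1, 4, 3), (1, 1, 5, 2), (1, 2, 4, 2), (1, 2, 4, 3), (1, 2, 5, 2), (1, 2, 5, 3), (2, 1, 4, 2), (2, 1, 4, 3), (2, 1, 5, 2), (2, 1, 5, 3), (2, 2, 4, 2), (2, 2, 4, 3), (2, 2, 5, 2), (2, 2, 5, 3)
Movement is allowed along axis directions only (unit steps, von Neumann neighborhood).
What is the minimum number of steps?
13
(one shortest path: (1, 1, 5, 3) → (0, 1, 5, 3) → (0, 2, 5, 3) → (0, 3, 5, 3) → (1, 3, 5, 3) → (1, 4, 5, 3) → (1, 5, 5, 3) → (1, 5, 4, 3) → (1, 5, 3, 3) → (1, 5, 2, 3) → (1, 5, 1, 3) → (1, 5, 1, 2) → (1, 5, 1, 1) → (1, 5, 1, 0))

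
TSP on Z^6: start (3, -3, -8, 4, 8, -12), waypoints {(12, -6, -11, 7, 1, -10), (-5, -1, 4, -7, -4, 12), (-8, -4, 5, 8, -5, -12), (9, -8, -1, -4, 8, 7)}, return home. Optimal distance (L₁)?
212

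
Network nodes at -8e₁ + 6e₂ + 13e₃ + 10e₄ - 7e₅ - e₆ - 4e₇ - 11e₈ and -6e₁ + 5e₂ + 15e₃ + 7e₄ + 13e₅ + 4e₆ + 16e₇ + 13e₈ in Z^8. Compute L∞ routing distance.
24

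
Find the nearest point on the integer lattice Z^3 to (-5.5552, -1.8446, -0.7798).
(-6, -2, -1)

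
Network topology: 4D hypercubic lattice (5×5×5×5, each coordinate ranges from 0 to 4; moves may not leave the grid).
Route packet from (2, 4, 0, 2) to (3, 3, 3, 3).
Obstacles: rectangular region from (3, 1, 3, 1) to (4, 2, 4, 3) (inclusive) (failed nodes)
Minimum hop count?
6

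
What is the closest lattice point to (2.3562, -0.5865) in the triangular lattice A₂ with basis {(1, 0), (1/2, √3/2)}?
(2.5, -0.866)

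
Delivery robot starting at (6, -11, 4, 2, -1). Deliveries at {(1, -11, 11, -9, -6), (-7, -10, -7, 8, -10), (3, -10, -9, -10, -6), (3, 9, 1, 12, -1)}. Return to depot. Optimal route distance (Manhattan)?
172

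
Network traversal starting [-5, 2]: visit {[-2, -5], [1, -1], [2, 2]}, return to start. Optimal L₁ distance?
28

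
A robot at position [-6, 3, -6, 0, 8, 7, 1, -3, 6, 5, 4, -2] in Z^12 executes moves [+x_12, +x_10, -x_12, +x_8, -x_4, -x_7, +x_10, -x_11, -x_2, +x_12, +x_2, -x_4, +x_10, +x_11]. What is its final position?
(-6, 3, -6, -2, 8, 7, 0, -2, 6, 8, 4, -1)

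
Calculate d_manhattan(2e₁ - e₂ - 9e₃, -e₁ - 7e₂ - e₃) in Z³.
17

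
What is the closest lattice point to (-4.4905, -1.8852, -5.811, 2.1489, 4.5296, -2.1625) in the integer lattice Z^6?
(-4, -2, -6, 2, 5, -2)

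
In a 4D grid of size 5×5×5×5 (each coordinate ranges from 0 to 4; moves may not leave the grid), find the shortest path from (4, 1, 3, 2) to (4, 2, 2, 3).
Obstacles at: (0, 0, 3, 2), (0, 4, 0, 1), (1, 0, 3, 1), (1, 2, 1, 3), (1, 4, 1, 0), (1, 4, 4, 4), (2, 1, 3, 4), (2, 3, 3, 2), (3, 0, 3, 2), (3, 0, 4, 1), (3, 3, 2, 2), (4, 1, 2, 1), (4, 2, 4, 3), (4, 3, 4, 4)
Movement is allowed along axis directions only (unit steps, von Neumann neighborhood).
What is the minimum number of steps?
3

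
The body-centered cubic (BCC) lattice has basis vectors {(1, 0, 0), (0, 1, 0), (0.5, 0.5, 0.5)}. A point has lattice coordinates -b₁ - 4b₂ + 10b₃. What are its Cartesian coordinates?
(4, 1, 5)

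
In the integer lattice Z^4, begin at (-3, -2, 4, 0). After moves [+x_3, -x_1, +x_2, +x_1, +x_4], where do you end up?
(-3, -1, 5, 1)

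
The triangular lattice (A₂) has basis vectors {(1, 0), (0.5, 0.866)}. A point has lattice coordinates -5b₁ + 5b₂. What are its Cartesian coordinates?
(-2.5, 4.33)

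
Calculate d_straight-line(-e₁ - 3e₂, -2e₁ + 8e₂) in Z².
11.0454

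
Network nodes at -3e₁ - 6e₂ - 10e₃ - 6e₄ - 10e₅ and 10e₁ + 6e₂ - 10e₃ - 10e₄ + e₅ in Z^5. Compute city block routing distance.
40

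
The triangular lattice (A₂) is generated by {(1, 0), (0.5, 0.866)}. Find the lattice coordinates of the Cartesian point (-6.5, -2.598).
-5b₁ - 3b₂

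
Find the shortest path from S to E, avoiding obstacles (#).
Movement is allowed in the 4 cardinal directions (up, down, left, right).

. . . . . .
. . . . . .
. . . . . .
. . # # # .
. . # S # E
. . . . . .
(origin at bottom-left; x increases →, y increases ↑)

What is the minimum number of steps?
4
(one shortest path: (3, 1) → (3, 0) → (4, 0) → (5, 0) → (5, 1))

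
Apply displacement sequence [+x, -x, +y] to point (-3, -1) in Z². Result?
(-3, 0)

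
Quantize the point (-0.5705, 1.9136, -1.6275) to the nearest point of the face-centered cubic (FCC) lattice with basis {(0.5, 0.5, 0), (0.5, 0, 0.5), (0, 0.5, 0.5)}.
(-0.5, 2, -1.5)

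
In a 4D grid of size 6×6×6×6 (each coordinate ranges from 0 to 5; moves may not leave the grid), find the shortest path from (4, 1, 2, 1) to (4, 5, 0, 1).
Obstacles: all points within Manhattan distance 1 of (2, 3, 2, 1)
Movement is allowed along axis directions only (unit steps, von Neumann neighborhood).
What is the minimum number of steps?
6
(one shortest path: (4, 1, 2, 1) → (4, 2, 2, 1) → (4, 3, 2, 1) → (4, 4, 2, 1) → (4, 5, 2, 1) → (4, 5, 1, 1) → (4, 5, 0, 1))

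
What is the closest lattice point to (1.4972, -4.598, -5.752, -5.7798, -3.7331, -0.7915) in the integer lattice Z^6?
(1, -5, -6, -6, -4, -1)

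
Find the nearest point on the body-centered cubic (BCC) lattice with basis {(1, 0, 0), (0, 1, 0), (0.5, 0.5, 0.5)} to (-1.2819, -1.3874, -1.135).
(-1.5, -1.5, -1.5)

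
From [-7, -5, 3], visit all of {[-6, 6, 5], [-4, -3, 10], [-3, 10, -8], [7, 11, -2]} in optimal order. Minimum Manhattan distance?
65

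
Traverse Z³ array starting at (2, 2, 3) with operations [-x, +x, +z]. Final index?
(2, 2, 4)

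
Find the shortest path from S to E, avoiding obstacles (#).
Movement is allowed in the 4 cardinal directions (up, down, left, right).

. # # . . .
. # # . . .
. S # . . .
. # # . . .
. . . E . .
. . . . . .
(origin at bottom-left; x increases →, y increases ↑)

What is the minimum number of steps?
6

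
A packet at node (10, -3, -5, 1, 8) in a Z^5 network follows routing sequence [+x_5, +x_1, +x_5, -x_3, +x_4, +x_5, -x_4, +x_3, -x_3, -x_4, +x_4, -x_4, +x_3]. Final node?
(11, -3, -5, 0, 11)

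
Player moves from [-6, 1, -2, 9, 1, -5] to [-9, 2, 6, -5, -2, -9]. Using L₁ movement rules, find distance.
33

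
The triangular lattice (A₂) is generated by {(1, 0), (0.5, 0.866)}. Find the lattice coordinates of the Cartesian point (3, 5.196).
6b₂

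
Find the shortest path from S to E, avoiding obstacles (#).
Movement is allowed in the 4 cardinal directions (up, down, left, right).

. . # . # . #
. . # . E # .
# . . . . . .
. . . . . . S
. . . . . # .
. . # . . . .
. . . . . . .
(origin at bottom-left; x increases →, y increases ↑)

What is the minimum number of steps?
4
(one shortest path: (6, 3) → (5, 3) → (4, 3) → (4, 4) → (4, 5))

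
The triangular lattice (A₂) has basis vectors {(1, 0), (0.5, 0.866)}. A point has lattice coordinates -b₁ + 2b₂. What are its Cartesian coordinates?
(0, 1.732)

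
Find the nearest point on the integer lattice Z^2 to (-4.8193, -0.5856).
(-5, -1)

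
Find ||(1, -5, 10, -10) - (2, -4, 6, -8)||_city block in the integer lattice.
8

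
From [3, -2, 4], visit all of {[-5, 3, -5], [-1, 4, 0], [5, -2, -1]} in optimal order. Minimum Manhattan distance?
30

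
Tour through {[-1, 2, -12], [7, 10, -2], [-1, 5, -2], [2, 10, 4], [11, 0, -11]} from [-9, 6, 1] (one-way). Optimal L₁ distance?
70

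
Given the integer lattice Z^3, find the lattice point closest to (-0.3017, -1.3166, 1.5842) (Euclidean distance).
(0, -1, 2)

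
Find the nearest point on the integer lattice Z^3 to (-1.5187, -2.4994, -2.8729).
(-2, -2, -3)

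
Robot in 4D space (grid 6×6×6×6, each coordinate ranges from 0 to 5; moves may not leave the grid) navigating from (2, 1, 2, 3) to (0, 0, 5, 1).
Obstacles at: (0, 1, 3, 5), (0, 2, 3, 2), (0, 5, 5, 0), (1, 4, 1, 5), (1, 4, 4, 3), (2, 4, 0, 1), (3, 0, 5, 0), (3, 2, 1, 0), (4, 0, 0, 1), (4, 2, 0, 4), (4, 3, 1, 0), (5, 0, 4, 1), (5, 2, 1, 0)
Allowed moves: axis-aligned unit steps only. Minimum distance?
8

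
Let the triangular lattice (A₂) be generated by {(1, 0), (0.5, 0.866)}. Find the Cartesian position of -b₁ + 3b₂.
(0.5, 2.598)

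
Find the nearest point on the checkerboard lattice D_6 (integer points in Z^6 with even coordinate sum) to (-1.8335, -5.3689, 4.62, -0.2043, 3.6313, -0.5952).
(-2, -5, 5, 0, 4, 0)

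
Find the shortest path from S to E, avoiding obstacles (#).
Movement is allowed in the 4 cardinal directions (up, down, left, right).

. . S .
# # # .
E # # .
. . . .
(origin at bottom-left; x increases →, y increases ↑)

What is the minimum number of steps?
8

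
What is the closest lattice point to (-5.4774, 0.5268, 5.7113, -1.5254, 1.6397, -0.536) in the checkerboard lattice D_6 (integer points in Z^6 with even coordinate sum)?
(-6, 1, 6, -2, 2, -1)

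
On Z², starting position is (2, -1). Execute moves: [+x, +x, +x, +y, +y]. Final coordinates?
(5, 1)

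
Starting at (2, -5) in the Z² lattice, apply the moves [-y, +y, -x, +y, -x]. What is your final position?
(0, -4)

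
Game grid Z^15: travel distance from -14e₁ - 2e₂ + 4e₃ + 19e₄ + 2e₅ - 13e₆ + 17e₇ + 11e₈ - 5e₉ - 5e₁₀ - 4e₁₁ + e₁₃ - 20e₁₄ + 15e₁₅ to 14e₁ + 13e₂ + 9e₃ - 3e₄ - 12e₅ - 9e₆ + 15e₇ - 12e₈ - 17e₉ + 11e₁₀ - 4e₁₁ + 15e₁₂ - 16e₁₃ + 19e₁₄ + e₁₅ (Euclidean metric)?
69.9571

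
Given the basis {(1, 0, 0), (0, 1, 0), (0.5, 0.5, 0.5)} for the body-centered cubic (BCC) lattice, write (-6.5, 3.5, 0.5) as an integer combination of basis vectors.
-7b₁ + 3b₂ + b₃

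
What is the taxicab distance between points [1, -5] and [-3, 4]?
13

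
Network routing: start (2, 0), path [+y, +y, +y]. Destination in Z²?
(2, 3)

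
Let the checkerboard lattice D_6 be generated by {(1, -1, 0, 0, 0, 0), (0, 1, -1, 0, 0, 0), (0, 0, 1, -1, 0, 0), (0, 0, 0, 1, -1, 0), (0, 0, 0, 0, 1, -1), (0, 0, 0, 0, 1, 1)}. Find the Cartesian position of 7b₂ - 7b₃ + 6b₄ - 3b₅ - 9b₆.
(0, 7, -14, 13, -18, -6)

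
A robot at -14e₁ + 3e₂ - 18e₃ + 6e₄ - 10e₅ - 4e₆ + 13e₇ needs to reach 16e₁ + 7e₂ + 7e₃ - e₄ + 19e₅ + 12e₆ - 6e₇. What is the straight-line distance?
55.2087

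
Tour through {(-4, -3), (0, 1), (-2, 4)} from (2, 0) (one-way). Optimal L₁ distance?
17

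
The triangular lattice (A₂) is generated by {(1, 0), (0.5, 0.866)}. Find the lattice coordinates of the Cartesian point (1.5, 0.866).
b₁ + b₂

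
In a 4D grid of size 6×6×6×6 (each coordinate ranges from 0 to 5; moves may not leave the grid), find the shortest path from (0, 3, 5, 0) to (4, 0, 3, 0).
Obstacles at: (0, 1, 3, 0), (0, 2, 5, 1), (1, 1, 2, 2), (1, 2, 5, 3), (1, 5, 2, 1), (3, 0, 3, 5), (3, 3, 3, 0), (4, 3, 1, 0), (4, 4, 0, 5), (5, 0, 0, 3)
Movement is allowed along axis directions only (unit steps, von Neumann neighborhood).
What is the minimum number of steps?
9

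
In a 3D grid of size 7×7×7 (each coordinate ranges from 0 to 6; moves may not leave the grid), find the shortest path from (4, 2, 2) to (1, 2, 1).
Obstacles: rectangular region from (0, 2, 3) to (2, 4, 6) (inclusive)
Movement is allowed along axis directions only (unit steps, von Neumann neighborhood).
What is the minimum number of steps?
4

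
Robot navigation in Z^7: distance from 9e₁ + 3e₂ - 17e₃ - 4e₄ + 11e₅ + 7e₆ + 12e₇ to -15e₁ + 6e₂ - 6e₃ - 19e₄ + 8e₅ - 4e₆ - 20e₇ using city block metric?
99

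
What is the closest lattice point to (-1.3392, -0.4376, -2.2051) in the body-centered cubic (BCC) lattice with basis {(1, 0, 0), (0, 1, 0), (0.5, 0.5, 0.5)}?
(-1.5, -0.5, -2.5)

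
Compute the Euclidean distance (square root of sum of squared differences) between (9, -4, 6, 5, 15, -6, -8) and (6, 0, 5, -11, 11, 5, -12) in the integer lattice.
20.8567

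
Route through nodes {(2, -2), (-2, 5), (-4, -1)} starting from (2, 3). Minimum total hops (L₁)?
20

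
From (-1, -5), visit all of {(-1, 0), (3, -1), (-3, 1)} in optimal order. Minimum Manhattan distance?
16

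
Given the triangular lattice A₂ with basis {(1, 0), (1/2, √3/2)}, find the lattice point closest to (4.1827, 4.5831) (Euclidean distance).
(4.5, 4.33)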